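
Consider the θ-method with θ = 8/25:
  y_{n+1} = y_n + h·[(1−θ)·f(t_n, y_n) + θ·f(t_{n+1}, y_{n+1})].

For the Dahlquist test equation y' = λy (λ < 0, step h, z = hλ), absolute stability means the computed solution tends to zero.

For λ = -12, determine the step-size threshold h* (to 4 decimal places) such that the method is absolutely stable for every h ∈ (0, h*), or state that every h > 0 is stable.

Test eqn y'=λy, z=hλ:
  y_{n+1} = y_n + z·[17/25·y_n + 8/25·y_{n+1}] ⇒ (1 − 8/25z)y_{n+1} = (1 + 17/25z)y_n
  ⇒ R(z) = (1 + 17/25z)/(1 − 8/25z).

Solve |R(x)|<1 on ℝ⁻.
x=-1.12: |R|=0.1755
R=−1: 1+17/25x = −1+8/25x ⇒ -9/25x=2 ⇒ x=2/(-9/25)=-5.5556
Confirm numerically:
  x=-4.622: |R|=0.86443 <1
  x=-4.279: |R|=0.80603 <1
  x=-2.900: |R|=0.50415 <1
  x=-2.654: |R|=0.43515 <1
  x=-6.053: |R|=1.06097 >1
  x=-5.853: |R|=1.03727 >1
Stable set (-5.5556, 0).

(-5.5556,0); λ=-12 ⇒ h* = (50/9)/12 = 0.4630.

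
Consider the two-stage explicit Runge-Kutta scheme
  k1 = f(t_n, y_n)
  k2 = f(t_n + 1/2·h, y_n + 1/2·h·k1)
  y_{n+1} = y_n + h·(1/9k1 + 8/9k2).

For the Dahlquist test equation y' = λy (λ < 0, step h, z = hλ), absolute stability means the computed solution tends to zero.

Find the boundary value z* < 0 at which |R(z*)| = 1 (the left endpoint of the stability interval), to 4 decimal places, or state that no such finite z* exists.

z* = -2.2500.

Test eqn y'=λy, z=hλ:
  k1=λy_n ⇒ h·k1=z·y_n;  k2=λ(1+1/2z)y_n ⇒ h·k2=z(1+1/2z)y_n
  y_{n+1}/y_n = 1 + 1/9z + 8/9z(1+1/2z) = 1 + z + 4/9z²
  ⇒ R(z) = 1 + z + 4/9z².

Need |R(x)|<1, x<0.
x=-1.36: |R|=0.4620
R=1: x+4/9x²=0 ⇒ x=−9/4=-2.2500; min R=1−1/(4·4/9)=0.4375>−1
Confirm numerically:
  x=-1.943: |R|=0.73489 <1
  x=-1.878: |R|=0.68950 <1
  x=-1.604: |R|=0.53947 <1
  x=-1.526: |R|=0.50897 <1
  x=-2.646: |R|=1.46570 >1
  x=-2.447: |R|=1.21425 >1
Stable set (-2.2500, 0).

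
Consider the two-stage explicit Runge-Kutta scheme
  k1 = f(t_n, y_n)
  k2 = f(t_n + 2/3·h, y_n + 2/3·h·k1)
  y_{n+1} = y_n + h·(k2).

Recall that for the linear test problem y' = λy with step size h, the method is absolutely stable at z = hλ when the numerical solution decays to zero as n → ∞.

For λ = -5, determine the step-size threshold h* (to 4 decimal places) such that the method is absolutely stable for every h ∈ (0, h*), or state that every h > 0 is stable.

(-1.5000,0); λ=-5 ⇒ h* = (3/2)/5 = 0.3000.

On y'=λy, z=hλ:
  k1=λy_n ⇒ h·k1=z·y_n;  k2=λ(1+2/3z)y_n ⇒ h·k2=z(1+2/3z)y_n
  y_{n+1}/y_n = 1 + z(1+2/3z) = 1 + z + 2/3z²
  Hence R(z) = 1 + z + 2/3z².

Need |R(x)|<1, x<0.
x=-0.45: |R|=0.6850
R=1: x+2/3x²=0 ⇒ x=−3/2=-1.5000; min R=1−1/(4·2/3)=0.6250>−1
Confirm numerically:
  x=-1.301: |R|=0.82740 <1
  x=-1.012: |R|=0.67076 <1
  x=-0.648: |R|=0.63194 <1
  x=-2.053: |R|=1.75687 >1
  x=-1.878: |R|=1.47326 >1
  x=-1.870: |R|=1.46127 >1
Interval (-1.5000, 0).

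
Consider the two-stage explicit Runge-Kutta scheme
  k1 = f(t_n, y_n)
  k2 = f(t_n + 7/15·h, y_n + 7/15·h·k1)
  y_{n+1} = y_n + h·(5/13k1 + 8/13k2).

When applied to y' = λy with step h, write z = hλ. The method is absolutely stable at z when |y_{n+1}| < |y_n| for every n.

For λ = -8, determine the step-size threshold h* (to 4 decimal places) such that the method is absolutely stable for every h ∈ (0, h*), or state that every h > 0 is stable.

Test eqn y'=λy, z=hλ:
  k1=λy_n ⇒ h·k1=z·y_n;  k2=λ(1+7/15z)y_n ⇒ h·k2=z(1+7/15z)y_n
  y_{n+1}/y_n = 1 + 5/13z + 8/13z(1+7/15z) = 1 + z + 56/195z²
  Hence R(z) = 1 + z + 56/195z².

Solve |R(x)|<1 on ℝ⁻.
x=-0.65: |R|=0.4713
R=1: x+56/195x²=0 ⇒ x=−195/56=-3.4821; min R=1−1/(4·56/195)=0.1295>−1
Confirm numerically:
  x=-2.982: |R|=0.57169 <1
  x=-2.937: |R|=0.54020 <1
  x=-2.289: |R|=0.21568 <1
  x=-1.450: |R|=0.15379 <1
  x=-3.804: |R|=1.35161 >1
  x=-3.696: |R|=1.22699 >1
Interval (-3.4821, 0).

(-3.4821,0); λ=-8 ⇒ h* = (195/56)/8 = 0.4353.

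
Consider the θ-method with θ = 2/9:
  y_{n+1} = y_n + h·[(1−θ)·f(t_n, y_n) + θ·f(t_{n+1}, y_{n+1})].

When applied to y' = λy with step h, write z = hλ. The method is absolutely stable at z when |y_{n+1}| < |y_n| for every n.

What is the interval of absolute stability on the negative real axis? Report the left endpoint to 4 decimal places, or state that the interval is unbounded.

z∈(-3.6000,0).

Test eqn y'=λy, z=hλ:
  y_{n+1} = y_n + z·[7/9·y_n + 2/9·y_{n+1}] ⇒ (1 − 2/9z)y_{n+1} = (1 + 7/9z)y_n
  ⇒ R(z) = (1 + 7/9z)/(1 − 2/9z).

Need |R(x)|<1, x<0.
x=-0.84: |R|=0.2921
R=−1: 1+7/9x = −1+2/9x ⇒ -5/9x=2 ⇒ x=2/(-5/9)=-3.6000
Confirm numerically:
  x=-2.383: |R|=0.55797 <1
  x=-2.329: |R|=0.53470 <1
  x=-2.141: |R|=0.45076 <1
  x=-4.063: |R|=1.13517 >1
  x=-3.959: |R|=1.10610 >1
Stable set (-3.6000, 0).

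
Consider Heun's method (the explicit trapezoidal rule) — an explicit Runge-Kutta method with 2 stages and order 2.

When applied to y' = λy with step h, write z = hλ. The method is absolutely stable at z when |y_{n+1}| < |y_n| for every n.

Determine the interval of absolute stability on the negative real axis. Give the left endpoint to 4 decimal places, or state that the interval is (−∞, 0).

Set f=λy, z=hλ:
  order 2, 2-stage ⇒ R(z)=1+z+z^2/2
  (e.g. R(-0.41)=0.67405, |R|=0.67405)

Find x<0 with |R(x)|<1.
x=-0.41: |R|=0.6741
|R(-2.25)|=1.2812 |R(-2.2)|=1.2200 |R(-1.53)|=0.6404
Bisect:
  x_lo=-2.3901 |R|=1.4661  x_hi=-0.3651 |R|=0.7016
  mid=-1.37756 |R|=0.57128 →hi
  mid=-1.88381 |R|=0.89056 →hi
  mid=-2.13694 |R|=1.14632 →lo
  mid=-2.01038 |R|=1.01043 →lo
  mid=-1.94710 |R|=0.94850 →hi
  mid=-1.97874 |R|=0.97896 →hi
  mid=-1.99456 |R|=0.99457 →hi
  mid=-2.00247 |R|=1.00247 →lo
  mid=-1.99851 |R|=0.99851 →hi
  mid=-2.00049 |R|=1.00049 →lo
  ...
  [-2.00012,-2.00000] ⇒ x*=-2.0000
Stable set (-2.0000, 0).

(-2.0000, 0).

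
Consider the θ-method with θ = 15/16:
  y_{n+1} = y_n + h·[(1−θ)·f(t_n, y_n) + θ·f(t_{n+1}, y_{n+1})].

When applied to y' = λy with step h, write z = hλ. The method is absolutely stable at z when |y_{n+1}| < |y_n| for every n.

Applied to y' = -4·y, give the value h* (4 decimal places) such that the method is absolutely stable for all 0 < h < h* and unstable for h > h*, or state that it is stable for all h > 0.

Set f=λy, z=hλ:
  y_{n+1} = y_n + z·[1/16·y_n + 15/16·y_{n+1}] ⇒ (1 − 15/16z)y_{n+1} = (1 + 1/16z)y_n
  ⇒ R(z) = (1 + 1/16z)/(1 − 15/16z).

Need |R(x)|<1, x<0.
x=-0.84: |R|=0.5301
x=-2: |R|=0.3043
x=-10: |R|=0.0361
x=-100: |R|=0.0554
θ=15/16≥1/2 ⇒ |1+1/16x|<|1−15/16x| ∀x<0 ⇒ stable on all of ℝ⁻.

unbounded; (−∞, 0). Any h>0 works for λ=-4.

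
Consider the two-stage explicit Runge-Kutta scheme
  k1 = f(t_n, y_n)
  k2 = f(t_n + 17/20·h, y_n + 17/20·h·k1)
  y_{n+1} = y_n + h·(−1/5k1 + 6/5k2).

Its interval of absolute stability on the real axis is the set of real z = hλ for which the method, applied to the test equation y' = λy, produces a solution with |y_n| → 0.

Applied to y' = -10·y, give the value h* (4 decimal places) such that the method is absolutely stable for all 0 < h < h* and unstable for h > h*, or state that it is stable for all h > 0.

Test eqn y'=λy, z=hλ:
  k1=λy_n ⇒ h·k1=z·y_n;  k2=λ(1+17/20z)y_n ⇒ h·k2=z(1+17/20z)y_n
  y_{n+1}/y_n = 1 − 1/5z + 6/5z(1+17/20z) = 1 + z + 51/50z²
  ⇒ R(z) = 1 + z + 51/50z².

Solve |R(x)|<1 on ℝ⁻.
x=-1.49: |R|=1.7745
R=1: x+51/50x²=0 ⇒ x=−50/51=-0.9804; min R=1−1/(4·51/50)=0.7549>−1
Confirm numerically:
  x=-0.914: |R|=0.93810 <1
  x=-0.840: |R|=0.87971 <1
  x=-0.837: |R|=0.87758 <1
  x=-0.562: |R|=0.76016 <1
  x=-1.283: |R|=1.39601 >1
  x=-1.069: |R|=1.09662 >1
  x=-1.029: |R|=1.05102 >1
Interval (-0.9804, 0).

(-0.9804,0); λ=-10 ⇒ h* = (50/51)/10 = 0.0980.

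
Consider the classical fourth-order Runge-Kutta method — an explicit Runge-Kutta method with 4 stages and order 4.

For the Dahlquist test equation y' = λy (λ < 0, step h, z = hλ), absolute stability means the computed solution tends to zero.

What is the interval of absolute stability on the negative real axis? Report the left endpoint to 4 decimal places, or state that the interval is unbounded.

z∈(-2.7853,0).

With y'=λy (z=hλ):
  order 4, 4-stage ⇒ R(z)=1+z+z^2/2+z^3/6+z^4/24
  (e.g. R(-1.37)=0.28667, |R|=0.28667)

Boundary: |R(x)|=1, x<0.
x=-1.37: |R|=0.2867
|R(-2.43)|=0.5838 |R(-2.2)|=0.4214 |R(-0.5)|=0.6068
Bisect:
  x_lo=-3.6387 |R|=3.2560  x_hi=-0.3629 |R|=0.6957
  mid=-2.00081 |R|=0.33360 →hi
  mid=-2.81975 |R|=1.05320 →lo
  mid=-2.41028 |R|=0.56695 →hi
  mid=-2.61501 |R|=0.77219 →hi
  mid=-2.71738 |R|=0.90234 →hi
  mid=-2.76856 |R|=0.97507 →hi
  mid=-2.79415 |R|=1.01344 →lo
  mid=-2.78136 |R|=0.99408 →hi
  ...
  [-2.78536,-2.78516] ⇒ x*=-2.7853
So |R|<1 on (-2.7853, 0).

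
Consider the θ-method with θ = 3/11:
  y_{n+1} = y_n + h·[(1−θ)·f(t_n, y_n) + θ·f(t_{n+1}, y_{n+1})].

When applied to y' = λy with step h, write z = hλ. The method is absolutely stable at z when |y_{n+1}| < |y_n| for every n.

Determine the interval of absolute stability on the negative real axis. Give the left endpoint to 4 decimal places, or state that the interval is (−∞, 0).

(-4.4000, 0).

On y'=λy, z=hλ:
  y_{n+1} = y_n + z·[8/11·y_n + 3/11·y_{n+1}] ⇒ (1 − 3/11z)y_{n+1} = (1 + 8/11z)y_n
  ⇒ R(z) = (1 + 8/11z)/(1 − 3/11z).

Find x<0 with |R(x)|<1.
x=-0.54: |R|=0.5293
R=−1: 1+8/11x = −1+3/11x ⇒ -5/11x=2 ⇒ x=2/(-5/11)=-4.4000
Confirm numerically:
  x=-4.045: |R|=0.92328 <1
  x=-3.941: |R|=0.89944 <1
  x=-3.491: |R|=0.78834 <1
  x=-2.910: |R|=0.62240 <1
  x=-4.732: |R|=1.06588 >1
  x=-4.596: |R|=1.03954 >1
So |R|<1 on (-4.4000, 0).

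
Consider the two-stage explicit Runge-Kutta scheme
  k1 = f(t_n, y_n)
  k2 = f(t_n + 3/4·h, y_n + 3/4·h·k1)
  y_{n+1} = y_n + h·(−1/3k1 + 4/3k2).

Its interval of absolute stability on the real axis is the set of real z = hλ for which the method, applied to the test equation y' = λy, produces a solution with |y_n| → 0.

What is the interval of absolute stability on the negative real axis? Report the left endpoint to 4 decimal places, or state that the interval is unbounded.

With y'=λy (z=hλ):
  k1=λy_n ⇒ h·k1=z·y_n;  k2=λ(1+3/4z)y_n ⇒ h·k2=z(1+3/4z)y_n
  y_{n+1}/y_n = 1 − 1/3z + 4/3z(1+3/4z) = 1 + z + z²
  ⇒ R(z) = 1 + z + z².

Solve |R(x)|<1 on ℝ⁻.
x=-0.57: |R|=0.7549
R=1: x+1x²=0 ⇒ x=−1=-1.0000; min R=1−1/(4·1)=0.7500>−1
Confirm numerically:
  x=-0.886: |R|=0.89900 <1
  x=-0.677: |R|=0.78133 <1
  x=-0.405: |R|=0.75903 <1
  x=-1.456: |R|=1.66394 >1
  x=-1.423: |R|=1.60193 >1
  x=-1.048: |R|=1.05030 >1
So |R|<1 on (-1.0000, 0).

(-1.0000, 0).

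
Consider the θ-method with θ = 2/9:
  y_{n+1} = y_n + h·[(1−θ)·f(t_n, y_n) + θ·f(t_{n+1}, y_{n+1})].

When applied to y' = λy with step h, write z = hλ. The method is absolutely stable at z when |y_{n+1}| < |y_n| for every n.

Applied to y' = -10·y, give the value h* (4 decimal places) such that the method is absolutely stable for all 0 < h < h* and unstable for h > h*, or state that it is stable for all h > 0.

On y'=λy, z=hλ:
  y_{n+1} = y_n + z·[7/9·y_n + 2/9·y_{n+1}] ⇒ (1 − 2/9z)y_{n+1} = (1 + 7/9z)y_n
  ⇒ R(z) = (1 + 7/9z)/(1 − 2/9z).

Need |R(x)|<1, x<0.
x=-1.46: |R|=0.1023
R=−1: 1+7/9x = −1+2/9x ⇒ -5/9x=2 ⇒ x=2/(-5/9)=-3.6000
Confirm numerically:
  x=-3.221: |R|=0.87728 <1
  x=-2.968: |R|=0.78843 <1
  x=-2.477: |R|=0.59761 <1
  x=-4.024: |R|=1.12435 >1
  x=-3.999: |R|=1.11737 >1
Stable set (-3.6000, 0).

(-3.6000,0); λ=-10 ⇒ h* = (18/5)/10 = 0.3600.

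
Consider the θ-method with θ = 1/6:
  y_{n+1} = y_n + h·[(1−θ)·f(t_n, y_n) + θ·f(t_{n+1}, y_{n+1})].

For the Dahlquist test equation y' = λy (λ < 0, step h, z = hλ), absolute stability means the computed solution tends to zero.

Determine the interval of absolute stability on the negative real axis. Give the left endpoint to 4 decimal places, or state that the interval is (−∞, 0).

Test eqn y'=λy, z=hλ:
  y_{n+1} = y_n + z·[5/6·y_n + 1/6·y_{n+1}] ⇒ (1 − 1/6z)y_{n+1} = (1 + 5/6z)y_n
  ⇒ R(z) = (1 + 5/6z)/(1 − 1/6z).

Solve |R(x)|<1 on ℝ⁻.
x=-1.55: |R|=0.2318
R=−1: 1+5/6x = −1+1/6x ⇒ -2/3x=2 ⇒ x=2/(-2/3)=-3.0000
Confirm numerically:
  x=-2.908: |R|=0.95869 <1
  x=-2.350: |R|=0.68862 <1
  x=-1.305: |R|=0.07187 <1
  x=-3.493: |R|=1.20773 >1
  x=-3.160: |R|=1.06987 >1
  x=-3.135: |R|=1.05911 >1
Stable set (-3.0000, 0).

z∈(-3.0000,0).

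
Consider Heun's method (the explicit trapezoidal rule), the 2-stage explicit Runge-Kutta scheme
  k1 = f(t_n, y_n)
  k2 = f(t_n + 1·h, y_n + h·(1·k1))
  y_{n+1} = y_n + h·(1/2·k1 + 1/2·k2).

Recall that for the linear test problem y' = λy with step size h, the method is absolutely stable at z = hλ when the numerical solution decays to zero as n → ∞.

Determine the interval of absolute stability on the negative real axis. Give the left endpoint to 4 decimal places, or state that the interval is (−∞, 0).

z∈(-2.0000,0).

Test eqn y'=λy, z=hλ:
  order 2, 2-stage ⇒ R(z)=1+z+z^2/2
  (e.g. R(-1.76)=0.78880, |R|=0.78880)

Solve |R(x)|<1 on ℝ⁻.
x=-1.76: |R|=0.7888
|R(-2.08)|=1.0832 |R(-1.77)|=0.7964 |R(-1.05)|=0.5012
Bisect:
  x_lo=-2.7677 |R|=2.0623  x_hi=-0.3776 |R|=0.6937
  mid=-1.57262 |R|=0.66395 →hi
  mid=-2.17015 |R|=1.18463 →lo
  mid=-1.87139 |R|=0.87966 →hi
  mid=-2.02077 |R|=1.02098 →lo
  mid=-1.94608 |R|=0.94753 →hi
  mid=-1.98342 |R|=0.98356 →hi
  mid=-2.00210 |R|=1.00210 →lo
  mid=-1.99276 |R|=0.99279 →hi
  mid=-1.99743 |R|=0.99743 →hi
  mid=-1.99976 |R|=0.99976 →hi
  ...
  [-2.00005,-1.99991] ⇒ x*=-2.0000
Interval (-2.0000, 0).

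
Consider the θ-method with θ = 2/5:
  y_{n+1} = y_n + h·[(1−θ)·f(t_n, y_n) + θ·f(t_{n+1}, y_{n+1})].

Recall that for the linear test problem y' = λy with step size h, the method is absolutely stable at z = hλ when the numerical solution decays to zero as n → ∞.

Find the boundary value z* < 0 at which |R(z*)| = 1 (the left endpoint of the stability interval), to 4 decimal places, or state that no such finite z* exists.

With y'=λy (z=hλ):
  y_{n+1} = y_n + z·[3/5·y_n + 2/5·y_{n+1}] ⇒ (1 − 2/5z)y_{n+1} = (1 + 3/5z)y_n
  ⇒ R(z) = (1 + 3/5z)/(1 − 2/5z).

Solve |R(x)|<1 on ℝ⁻.
x=-0.59: |R|=0.5227
R=−1: 1+3/5x = −1+2/5x ⇒ -1/5x=2 ⇒ x=2/(-1/5)=-10.0000
Confirm numerically:
  x=-7.957: |R|=0.90231 <1
  x=-6.771: |R|=0.82585 <1
  x=-5.169: |R|=0.68503 <1
  x=-10.516: |R|=1.01982 >1
  x=-10.160: |R|=1.00632 >1
  x=-10.055: |R|=1.00219 >1
Stable set (-10.0000, 0).

left endpoint -10.0000.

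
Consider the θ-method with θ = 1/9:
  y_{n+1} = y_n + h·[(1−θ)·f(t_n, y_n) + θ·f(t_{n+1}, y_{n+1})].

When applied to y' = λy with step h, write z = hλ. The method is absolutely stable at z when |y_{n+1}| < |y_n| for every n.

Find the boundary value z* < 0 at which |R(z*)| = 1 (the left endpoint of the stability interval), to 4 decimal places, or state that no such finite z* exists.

left endpoint -2.5714.

Set f=λy, z=hλ:
  y_{n+1} = y_n + z·[8/9·y_n + 1/9·y_{n+1}] ⇒ (1 − 1/9z)y_{n+1} = (1 + 8/9z)y_n
  so R(z) = (1 + 8/9z)/(1 − 1/9z).

Need |R(x)|<1, x<0.
x=-1.55: |R|=0.3223
R=−1: 1+8/9x = −1+1/9x ⇒ -7/9x=2 ⇒ x=2/(-7/9)=-2.5714
Confirm numerically:
  x=-2.407: |R|=0.89910 <1
  x=-2.311: |R|=0.83883 <1
  x=-1.985: |R|=0.62631 <1
  x=-1.835: |R|=0.52423 <1
  x=-2.910: |R|=1.19899 >1
  x=-2.647: |R|=1.04542 >1
Stable set (-2.5714, 0).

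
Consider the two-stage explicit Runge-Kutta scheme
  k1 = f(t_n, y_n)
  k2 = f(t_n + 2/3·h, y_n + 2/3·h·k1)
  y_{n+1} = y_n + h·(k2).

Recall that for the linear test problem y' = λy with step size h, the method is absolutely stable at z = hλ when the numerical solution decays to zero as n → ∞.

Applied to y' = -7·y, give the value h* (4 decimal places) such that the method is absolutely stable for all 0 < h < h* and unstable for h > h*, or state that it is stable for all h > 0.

Set f=λy, z=hλ:
  k1=λy_n ⇒ h·k1=z·y_n;  k2=λ(1+2/3z)y_n ⇒ h·k2=z(1+2/3z)y_n
  y_{n+1}/y_n = 1 + z(1+2/3z) = 1 + z + 2/3z²
  Hence R(z) = 1 + z + 2/3z².

Boundary: |R(x)|=1, x<0.
x=-0.57: |R|=0.6466
R=1: x+2/3x²=0 ⇒ x=−3/2=-1.5000; min R=1−1/(4·2/3)=0.6250>−1
Confirm numerically:
  x=-1.464: |R|=0.96486 <1
  x=-1.218: |R|=0.77102 <1
  x=-1.079: |R|=0.69716 <1
  x=-1.043: |R|=0.68223 <1
  x=-1.977: |R|=1.62869 >1
  x=-1.667: |R|=1.18559 >1
  x=-1.553: |R|=1.05487 >1
Stable set (-1.5000, 0).

(-1.5000,0); λ=-7 ⇒ h* = (3/2)/7 = 0.2143.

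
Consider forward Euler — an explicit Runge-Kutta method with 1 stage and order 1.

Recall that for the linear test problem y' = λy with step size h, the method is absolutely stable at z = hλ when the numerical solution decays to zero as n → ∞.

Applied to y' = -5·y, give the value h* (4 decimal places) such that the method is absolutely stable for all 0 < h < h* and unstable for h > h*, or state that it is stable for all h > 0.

(-2.0000,0); λ=-5 ⇒ h* = 0.4000.

Test eqn y'=λy, z=hλ:
  order 1, 1-stage ⇒ R(z)=1+z
  (e.g. R(-0.81)=0.19000, |R|=0.19000)

Boundary: |R(x)|=1, x<0.
x=-0.81: |R|=0.1900
|R(-1.4)|=0.4000 |R(-0.96)|=0.0400 |R(-0.63)|=0.3700
Bisect:
  x_lo=-2.5002 |R|=1.5002  x_hi=-0.3075 |R|=0.6925
  mid=-1.40384 |R|=0.40384 →hi
  mid=-1.95202 |R|=0.95202 →hi
  mid=-2.22610 |R|=1.22610 →lo
  mid=-2.08906 |R|=1.08906 →lo
  mid=-2.02054 |R|=1.02054 →lo
  mid=-1.98628 |R|=0.98628 →hi
  mid=-2.00341 |R|=1.00341 →lo
  mid=-1.99484 |R|=0.99484 →hi
  mid=-1.99913 |R|=0.99913 →hi
  ...
  [-2.00006,-1.99993] ⇒ x*=-2.0000
Stable set (-2.0000, 0).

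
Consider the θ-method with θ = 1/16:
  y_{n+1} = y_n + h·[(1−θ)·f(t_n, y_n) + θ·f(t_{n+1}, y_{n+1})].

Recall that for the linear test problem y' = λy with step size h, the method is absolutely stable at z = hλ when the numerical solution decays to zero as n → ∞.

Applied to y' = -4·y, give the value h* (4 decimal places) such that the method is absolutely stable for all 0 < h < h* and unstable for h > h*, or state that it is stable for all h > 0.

(-2.2857,0); λ=-4 ⇒ h* = (16/7)/4 = 0.5714.

Test eqn y'=λy, z=hλ:
  y_{n+1} = y_n + z·[15/16·y_n + 1/16·y_{n+1}] ⇒ (1 − 1/16z)y_{n+1} = (1 + 15/16z)y_n
  Hence R(z) = (1 + 15/16z)/(1 − 1/16z).

Find x<0 with |R(x)|<1.
x=-0.78: |R|=0.2563
R=−1: 1+15/16x = −1+1/16x ⇒ -7/8x=2 ⇒ x=2/(-7/8)=-2.2857
Confirm numerically:
  x=-2.168: |R|=0.90929 <1
  x=-1.803: |R|=0.62040 <1
  x=-1.295: |R|=0.19803 <1
  x=-1.158: |R|=0.07985 <1
  x=-2.446: |R|=1.12165 >1
  x=-2.425: |R|=1.10583 >1
  x=-2.406: |R|=1.09149 >1
Stable set (-2.2857, 0).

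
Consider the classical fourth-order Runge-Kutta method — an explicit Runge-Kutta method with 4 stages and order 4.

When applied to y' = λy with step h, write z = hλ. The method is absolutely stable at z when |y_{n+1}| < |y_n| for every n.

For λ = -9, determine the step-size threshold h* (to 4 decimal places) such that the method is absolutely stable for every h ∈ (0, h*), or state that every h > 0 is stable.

(-2.7853,0); λ=-9 ⇒ h* = 0.3095.

On y'=λy, z=hλ:
  order 4, 4-stage ⇒ R(z)=1+z+z^2/2+z^3/6+z^4/24
  (e.g. R(-1.47)=0.27559, |R|=0.27559)

Need |R(x)|<1, x<0.
x=-1.47: |R|=0.2756
|R(-2.59)|=0.7433 |R(-2.36)|=0.5266 |R(-1.88)|=0.3003
Bisect:
  x_lo=-3.1290 |R|=1.6544  x_hi=-0.3709 |R|=0.6902
  mid=-1.74992 |R|=0.27880 →hi
  mid=-2.43944 |R|=0.59207 →hi
  mid=-2.78421 |R|=0.99836 →hi
  mid=-2.95659 |R|=1.29050 →lo
  mid=-2.87040 |R|=1.13607 →lo
  mid=-2.82730 |R|=1.06520 →lo
  mid=-2.80575 |R|=1.03129 →lo
  mid=-2.79498 |R|=1.01470 →lo
  ...
  [-2.78538,-2.78522] ⇒ x*=-2.7853
Stable set (-2.7853, 0).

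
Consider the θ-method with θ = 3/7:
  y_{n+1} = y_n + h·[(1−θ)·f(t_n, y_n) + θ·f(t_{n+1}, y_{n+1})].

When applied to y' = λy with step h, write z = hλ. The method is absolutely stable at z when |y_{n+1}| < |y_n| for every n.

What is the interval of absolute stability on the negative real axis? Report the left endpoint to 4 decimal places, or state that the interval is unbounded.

(-14.0000, 0).

Set f=λy, z=hλ:
  y_{n+1} = y_n + z·[4/7·y_n + 3/7·y_{n+1}] ⇒ (1 − 3/7z)y_{n+1} = (1 + 4/7z)y_n
  ⇒ R(z) = (1 + 4/7z)/(1 − 3/7z).

Boundary: |R(x)|=1, x<0.
x=-1.69: |R|=0.0199
R=−1: 1+4/7x = −1+3/7x ⇒ -1/7x=2 ⇒ x=2/(-1/7)=-14.0000
Confirm numerically:
  x=-13.890: |R|=0.99774 <1
  x=-12.913: |R|=0.97623 <1
  x=-10.611: |R|=0.91273 <1
  x=-8.749: |R|=0.84206 <1
  x=-14.480: |R|=1.00952 >1
  x=-14.069: |R|=1.00140 >1
So |R|<1 on (-14.0000, 0).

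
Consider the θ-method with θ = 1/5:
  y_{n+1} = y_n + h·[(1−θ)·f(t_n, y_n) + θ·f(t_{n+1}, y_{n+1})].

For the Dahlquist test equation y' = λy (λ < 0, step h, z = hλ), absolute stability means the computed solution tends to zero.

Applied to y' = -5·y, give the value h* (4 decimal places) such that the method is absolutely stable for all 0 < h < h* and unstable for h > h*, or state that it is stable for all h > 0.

(-3.3333,0); λ=-5 ⇒ h* = (10/3)/5 = 0.6667.

On y'=λy, z=hλ:
  y_{n+1} = y_n + z·[4/5·y_n + 1/5·y_{n+1}] ⇒ (1 − 1/5z)y_{n+1} = (1 + 4/5z)y_n
  so R(z) = (1 + 4/5z)/(1 − 1/5z).

Find x<0 with |R(x)|<1.
x=-1.34: |R|=0.0568
R=−1: 1+4/5x = −1+1/5x ⇒ -3/5x=2 ⇒ x=2/(-3/5)=-3.3333
Confirm numerically:
  x=-3.276: |R|=0.97922 <1
  x=-3.232: |R|=0.96307 <1
  x=-2.838: |R|=0.81041 <1
  x=-1.952: |R|=0.40391 <1
  x=-3.838: |R|=1.17131 >1
  x=-3.733: |R|=1.13730 >1
Stable set (-3.3333, 0).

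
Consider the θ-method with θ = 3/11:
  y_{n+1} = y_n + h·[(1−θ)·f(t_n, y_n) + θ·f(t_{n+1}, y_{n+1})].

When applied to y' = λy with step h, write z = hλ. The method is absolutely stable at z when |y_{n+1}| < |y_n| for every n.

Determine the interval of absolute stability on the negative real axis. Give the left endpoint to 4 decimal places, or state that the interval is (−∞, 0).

Test eqn y'=λy, z=hλ:
  y_{n+1} = y_n + z·[8/11·y_n + 3/11·y_{n+1}] ⇒ (1 − 3/11z)y_{n+1} = (1 + 8/11z)y_n
  so R(z) = (1 + 8/11z)/(1 − 3/11z).

Find x<0 with |R(x)|<1.
x=-1.29: |R|=0.0457
R=−1: 1+8/11x = −1+3/11x ⇒ -5/11x=2 ⇒ x=2/(-5/11)=-4.4000
Confirm numerically:
  x=-2.800: |R|=0.58763 <1
  x=-2.201: |R|=0.37539 <1
  x=-1.885: |R|=0.24497 <1
  x=-4.797: |R|=1.07818 >1
  x=-4.724: |R|=1.06436 >1
  x=-4.477: |R|=1.01576 >1
Stable set (-4.4000, 0).

(-4.4000, 0).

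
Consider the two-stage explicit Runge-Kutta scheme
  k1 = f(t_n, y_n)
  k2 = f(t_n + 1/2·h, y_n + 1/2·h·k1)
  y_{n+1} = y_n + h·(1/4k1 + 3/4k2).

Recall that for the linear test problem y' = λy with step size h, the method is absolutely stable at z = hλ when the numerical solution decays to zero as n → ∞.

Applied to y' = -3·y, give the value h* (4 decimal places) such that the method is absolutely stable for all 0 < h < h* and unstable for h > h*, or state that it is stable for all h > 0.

Test eqn y'=λy, z=hλ:
  k1=λy_n ⇒ h·k1=z·y_n;  k2=λ(1+1/2z)y_n ⇒ h·k2=z(1+1/2z)y_n
  y_{n+1}/y_n = 1 + 1/4z + 3/4z(1+1/2z) = 1 + z + 3/8z²
  ⇒ R(z) = 1 + z + 3/8z².

Solve |R(x)|<1 on ℝ⁻.
x=-0.68: |R|=0.4934
R=1: x+3/8x²=0 ⇒ x=−8/3=-2.6667; min R=1−1/(4·3/8)=0.3333>−1
Confirm numerically:
  x=-2.013: |R|=0.50656 <1
  x=-1.999: |R|=0.49950 <1
  x=-1.464: |R|=0.33974 <1
  x=-1.433: |R|=0.33706 <1
  x=-2.980: |R|=1.35015 >1
  x=-2.941: |R|=1.30256 >1
Interval (-2.6667, 0).

(-2.6667,0); λ=-3 ⇒ h* = (8/3)/3 = 0.8889.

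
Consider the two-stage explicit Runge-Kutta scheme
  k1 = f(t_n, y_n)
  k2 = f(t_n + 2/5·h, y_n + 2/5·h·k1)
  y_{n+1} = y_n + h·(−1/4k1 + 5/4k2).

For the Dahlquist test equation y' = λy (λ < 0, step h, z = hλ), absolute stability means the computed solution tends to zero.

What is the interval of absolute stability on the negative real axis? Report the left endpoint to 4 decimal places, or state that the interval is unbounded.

z∈(-2.0000,0).

On y'=λy, z=hλ:
  k1=λy_n ⇒ h·k1=z·y_n;  k2=λ(1+2/5z)y_n ⇒ h·k2=z(1+2/5z)y_n
  y_{n+1}/y_n = 1 − 1/4z + 5/4z(1+2/5z) = 1 + z + 1/2z²
  Hence R(z) = 1 + z + 1/2z².

Need |R(x)|<1, x<0.
x=-0.69: |R|=0.5481
R=1: x+1/2x²=0 ⇒ x=−2=-2.0000; min R=1−1/(4·1/2)=0.5000>−1
Confirm numerically:
  x=-1.934: |R|=0.93618 <1
  x=-1.581: |R|=0.66878 <1
  x=-1.268: |R|=0.53591 <1
  x=-1.132: |R|=0.50871 <1
  x=-2.506: |R|=1.63402 >1
  x=-2.461: |R|=1.56726 >1
  x=-2.258: |R|=1.29128 >1
Interval (-2.0000, 0).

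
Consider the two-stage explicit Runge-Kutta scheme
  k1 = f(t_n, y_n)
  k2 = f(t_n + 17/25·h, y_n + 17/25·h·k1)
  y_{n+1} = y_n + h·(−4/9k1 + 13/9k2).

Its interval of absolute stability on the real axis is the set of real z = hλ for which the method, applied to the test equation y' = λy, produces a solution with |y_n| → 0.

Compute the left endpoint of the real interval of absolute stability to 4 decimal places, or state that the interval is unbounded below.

On y'=λy, z=hλ:
  k1=λy_n ⇒ h·k1=z·y_n;  k2=λ(1+17/25z)y_n ⇒ h·k2=z(1+17/25z)y_n
  y_{n+1}/y_n = 1 − 4/9z + 13/9z(1+17/25z) = 1 + z + 221/225z²
  so R(z) = 1 + z + 221/225z².

Boundary: |R(x)|=1, x<0.
x=-1.45: |R|=1.6151
R=1: x+221/225x²=0 ⇒ x=−225/221=-1.0181; min R=1−1/(4·221/225)=0.7455>−1
Confirm numerically:
  x=-0.658: |R|=0.76727 <1
  x=-0.602: |R|=0.75396 <1
  x=-0.511: |R|=0.74548 <1
  x=-0.479: |R|=0.74636 <1
  x=-1.484: |R|=1.67910 >1
  x=-1.387: |R|=1.50257 >1
So |R|<1 on (-1.0181, 0).

left endpoint -1.0181.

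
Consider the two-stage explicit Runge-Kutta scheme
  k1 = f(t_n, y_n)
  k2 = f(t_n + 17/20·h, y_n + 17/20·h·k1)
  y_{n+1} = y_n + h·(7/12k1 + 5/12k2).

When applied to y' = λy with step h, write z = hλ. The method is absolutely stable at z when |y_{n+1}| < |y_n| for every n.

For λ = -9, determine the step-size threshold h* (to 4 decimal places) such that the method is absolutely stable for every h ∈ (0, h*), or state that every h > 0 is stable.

Test eqn y'=λy, z=hλ:
  k1=λy_n ⇒ h·k1=z·y_n;  k2=λ(1+17/20z)y_n ⇒ h·k2=z(1+17/20z)y_n
  y_{n+1}/y_n = 1 + 7/12z + 5/12z(1+17/20z) = 1 + z + 17/48z²
  ⇒ R(z) = 1 + z + 17/48z².

Find x<0 with |R(x)|<1.
x=-0.76: |R|=0.4446
R=1: x+17/48x²=0 ⇒ x=−48/17=-2.8235; min R=1−1/(4·17/48)=0.2941>−1
Confirm numerically:
  x=-2.216: |R|=0.52319 <1
  x=-2.087: |R|=0.45560 <1
  x=-1.515: |R|=0.29789 <1
  x=-3.390: |R|=1.68012 >1
  x=-3.116: |R|=1.32277 >1
  x=-3.114: |R|=1.32035 >1
Stable set (-2.8235, 0).

(-2.8235,0); λ=-9 ⇒ h* = (48/17)/9 = 0.3137.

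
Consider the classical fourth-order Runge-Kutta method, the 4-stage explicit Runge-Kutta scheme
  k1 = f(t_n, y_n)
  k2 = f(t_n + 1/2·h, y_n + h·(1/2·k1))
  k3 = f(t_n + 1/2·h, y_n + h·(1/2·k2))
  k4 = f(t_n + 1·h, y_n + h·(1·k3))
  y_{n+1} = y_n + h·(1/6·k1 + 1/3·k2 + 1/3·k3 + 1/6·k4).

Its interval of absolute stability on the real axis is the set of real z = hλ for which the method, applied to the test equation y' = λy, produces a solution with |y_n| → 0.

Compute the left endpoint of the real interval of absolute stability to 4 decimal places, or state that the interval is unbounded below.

Set f=λy, z=hλ:
  order 4, 4-stage ⇒ R(z)=1+z+z^2/2+z^3/6+z^4/24
  (e.g. R(-1.76)=0.27997, |R|=0.27997)

Solve |R(x)|<1 on ℝ⁻.
x=-1.76: |R|=0.2800
|R(-2.73)|=0.9198 |R(-1.17)|=0.3256 |R(-0.77)|=0.4650
Bisect:
  x_lo=-3.1394 |R|=1.6791  x_hi=-0.2074 |R|=0.8127
  mid=-1.67339 |R|=0.27247 →hi
  mid=-2.40641 |R|=0.56371 →hi
  mid=-2.77292 |R|=0.98150 →hi
  mid=-2.95617 |R|=1.28972 →lo
  mid=-2.86454 |R|=1.12621 →lo
  mid=-2.81873 |R|=1.05159 →lo
  mid=-2.79582 |R|=1.01599 →lo
  mid=-2.78437 |R|=0.99861 →hi
  mid=-2.79010 |R|=1.00727 →lo
  mid=-2.78723 |R|=1.00293 →lo
  ...
  [-2.78544,-2.78527] ⇒ x*=-2.7853
Interval (-2.7853, 0).

left endpoint -2.7853.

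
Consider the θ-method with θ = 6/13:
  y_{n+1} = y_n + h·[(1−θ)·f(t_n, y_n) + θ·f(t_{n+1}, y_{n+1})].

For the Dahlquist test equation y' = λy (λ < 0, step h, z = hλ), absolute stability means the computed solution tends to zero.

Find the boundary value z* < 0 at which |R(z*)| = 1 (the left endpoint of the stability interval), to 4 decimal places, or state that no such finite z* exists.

With y'=λy (z=hλ):
  y_{n+1} = y_n + z·[7/13·y_n + 6/13·y_{n+1}] ⇒ (1 − 6/13z)y_{n+1} = (1 + 7/13z)y_n
  R(z) = (1 + 7/13z)/(1 − 6/13z).

Find x<0 with |R(x)|<1.
x=-1.32: |R|=0.1797
R=−1: 1+7/13x = −1+6/13x ⇒ -1/13x=2 ⇒ x=2/(-1/13)=-26.0000
Confirm numerically:
  x=-25.555: |R|=0.99732 <1
  x=-20.364: |R|=0.95831 <1
  x=-19.598: |R|=0.95098 <1
  x=-13.182: |R|=0.86081 <1
  x=-26.384: |R|=1.00224 >1
  x=-26.295: |R|=1.00173 >1
  x=-26.109: |R|=1.00064 >1
So |R|<1 on (-26.0000, 0).

z* = -26.0000.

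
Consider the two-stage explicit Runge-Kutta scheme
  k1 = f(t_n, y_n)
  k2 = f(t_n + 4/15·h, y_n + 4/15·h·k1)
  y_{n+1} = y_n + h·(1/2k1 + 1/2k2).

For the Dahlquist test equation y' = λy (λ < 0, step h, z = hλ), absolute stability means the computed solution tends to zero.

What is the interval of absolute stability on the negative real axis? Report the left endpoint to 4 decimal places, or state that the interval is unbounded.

On y'=λy, z=hλ:
  k1=λy_n ⇒ h·k1=z·y_n;  k2=λ(1+4/15z)y_n ⇒ h·k2=z(1+4/15z)y_n
  y_{n+1}/y_n = 1 + 1/2z + 1/2z(1+4/15z) = 1 + z + 2/15z²
  Hence R(z) = 1 + z + 2/15z².

Find x<0 with |R(x)|<1.
x=-1.34: |R|=0.1006
R=1: x+2/15x²=0 ⇒ x=−15/2=-7.5000; min R=1−1/(4·2/15)=-0.8750>−1
Confirm numerically:
  x=-6.861: |R|=0.41544 <1
  x=-6.860: |R|=0.41461 <1
  x=-5.565: |R|=0.43577 <1
  x=-3.680: |R|=0.87435 <1
  x=-7.978: |R|=1.50846 >1
  x=-7.602: |R|=1.10339 >1
So |R|<1 on (-7.5000, 0).

z∈(-7.5000,0).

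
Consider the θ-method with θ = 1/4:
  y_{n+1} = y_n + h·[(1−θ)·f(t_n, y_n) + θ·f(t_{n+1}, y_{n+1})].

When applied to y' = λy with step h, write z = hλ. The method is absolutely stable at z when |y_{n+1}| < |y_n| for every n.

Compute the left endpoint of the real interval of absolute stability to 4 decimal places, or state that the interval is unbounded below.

Set f=λy, z=hλ:
  y_{n+1} = y_n + z·[3/4·y_n + 1/4·y_{n+1}] ⇒ (1 − 1/4z)y_{n+1} = (1 + 3/4z)y_n
  ⇒ R(z) = (1 + 3/4z)/(1 − 1/4z).

Find x<0 with |R(x)|<1.
x=-1.66: |R|=0.1731
R=−1: 1+3/4x = −1+1/4x ⇒ -1/2x=2 ⇒ x=2/(-1/2)=-4.0000
Confirm numerically:
  x=-3.863: |R|=0.96515 <1
  x=-2.301: |R|=0.46072 <1
  x=-1.861: |R|=0.27009 <1
  x=-1.745: |R|=0.21497 <1
  x=-4.586: |R|=1.13650 >1
  x=-4.496: |R|=1.11676 >1
  x=-4.331: |R|=1.07946 >1
Interval (-4.0000, 0).

left endpoint -4.0000.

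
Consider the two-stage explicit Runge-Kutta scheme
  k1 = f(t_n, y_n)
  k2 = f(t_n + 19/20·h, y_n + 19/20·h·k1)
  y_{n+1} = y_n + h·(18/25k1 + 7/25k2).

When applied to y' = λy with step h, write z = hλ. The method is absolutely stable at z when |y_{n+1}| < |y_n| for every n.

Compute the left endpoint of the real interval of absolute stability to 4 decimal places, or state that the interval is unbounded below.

Set f=λy, z=hλ:
  k1=λy_n ⇒ h·k1=z·y_n;  k2=λ(1+19/20z)y_n ⇒ h·k2=z(1+19/20z)y_n
  y_{n+1}/y_n = 1 + 18/25z + 7/25z(1+19/20z) = 1 + z + 133/500z²
  ⇒ R(z) = 1 + z + 133/500z².

Need |R(x)|<1, x<0.
x=-0.81: |R|=0.3645
R=1: x+133/500x²=0 ⇒ x=−500/133=-3.7594; min R=1−1/(4·133/500)=0.0602>−1
Confirm numerically:
  x=-2.269: |R|=0.10046 <1
  x=-2.041: |R|=0.06707 <1
  x=-1.913: |R|=0.06045 <1
  x=-1.721: |R|=0.06685 <1
  x=-4.258: |R|=1.56473 >1
  x=-4.185: |R|=1.47378 >1
  x=-3.891: |R|=1.13621 >1
Stable set (-3.7594, 0).

z* = -3.7594.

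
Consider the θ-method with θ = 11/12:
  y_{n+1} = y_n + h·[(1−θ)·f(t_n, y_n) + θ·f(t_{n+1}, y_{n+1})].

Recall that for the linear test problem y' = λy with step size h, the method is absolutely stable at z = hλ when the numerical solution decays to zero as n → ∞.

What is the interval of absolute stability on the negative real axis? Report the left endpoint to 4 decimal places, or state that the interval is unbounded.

On y'=λy, z=hλ:
  y_{n+1} = y_n + z·[1/12·y_n + 11/12·y_{n+1}] ⇒ (1 − 11/12z)y_{n+1} = (1 + 1/12z)y_n
  so R(z) = (1 + 1/12z)/(1 − 11/12z).

Find x<0 with |R(x)|<1.
x=-1.6: |R|=0.3514
x=-2: |R|=0.2941
x=-10: |R|=0.0164
x=-100: |R|=0.0791
θ=11/12≥1/2 ⇒ |1+1/12x|<|1−11/12x| ∀x<0 ⇒ interval (−∞,0).

interval (−∞, 0).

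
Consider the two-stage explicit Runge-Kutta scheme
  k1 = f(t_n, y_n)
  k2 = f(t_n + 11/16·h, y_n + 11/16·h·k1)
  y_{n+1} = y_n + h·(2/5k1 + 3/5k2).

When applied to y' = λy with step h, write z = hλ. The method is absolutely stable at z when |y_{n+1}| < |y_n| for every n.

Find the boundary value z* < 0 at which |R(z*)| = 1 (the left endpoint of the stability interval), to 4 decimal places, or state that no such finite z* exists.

z* = -2.4242.

Test eqn y'=λy, z=hλ:
  k1=λy_n ⇒ h·k1=z·y_n;  k2=λ(1+11/16z)y_n ⇒ h·k2=z(1+11/16z)y_n
  y_{n+1}/y_n = 1 + 2/5z + 3/5z(1+11/16z) = 1 + z + 33/80z²
  ⇒ R(z) = 1 + z + 33/80z².

Find x<0 with |R(x)|<1.
x=-0.82: |R|=0.4574
R=1: x+33/80x²=0 ⇒ x=−80/33=-2.4242; min R=1−1/(4·33/80)=0.3939>−1
Confirm numerically:
  x=-2.211: |R|=0.80551 <1
  x=-1.741: |R|=0.50932 <1
  x=-1.672: |R|=0.48118 <1
  x=-1.273: |R|=0.39547 <1
  x=-2.998: |R|=1.70955 >1
  x=-2.994: |R|=1.70366 >1
  x=-2.619: |R|=1.21040 >1
Interval (-2.4242, 0).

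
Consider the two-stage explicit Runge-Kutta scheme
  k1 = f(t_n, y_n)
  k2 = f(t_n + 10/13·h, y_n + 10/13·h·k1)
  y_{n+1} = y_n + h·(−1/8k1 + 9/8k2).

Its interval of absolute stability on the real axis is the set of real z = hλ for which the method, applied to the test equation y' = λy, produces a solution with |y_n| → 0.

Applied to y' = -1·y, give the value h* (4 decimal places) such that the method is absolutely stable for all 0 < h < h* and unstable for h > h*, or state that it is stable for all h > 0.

(-1.1556,0); λ=-1 ⇒ h* = (52/45)/1 = 1.1556.

On y'=λy, z=hλ:
  k1=λy_n ⇒ h·k1=z·y_n;  k2=λ(1+10/13z)y_n ⇒ h·k2=z(1+10/13z)y_n
  y_{n+1}/y_n = 1 − 1/8z + 9/8z(1+10/13z) = 1 + z + 45/52z²
  so R(z) = 1 + z + 45/52z².

Solve |R(x)|<1 on ℝ⁻.
x=-1.8: |R|=2.0038
R=1: x+45/52x²=0 ⇒ x=−52/45=-1.1556; min R=1−1/(4·45/52)=0.7111>−1
Confirm numerically:
  x=-1.038: |R|=0.89440 <1
  x=-0.850: |R|=0.77524 <1
  x=-0.597: |R|=0.71143 <1
  x=-1.710: |R|=1.82047 >1
  x=-1.298: |R|=1.16000 >1
Stable set (-1.1556, 0).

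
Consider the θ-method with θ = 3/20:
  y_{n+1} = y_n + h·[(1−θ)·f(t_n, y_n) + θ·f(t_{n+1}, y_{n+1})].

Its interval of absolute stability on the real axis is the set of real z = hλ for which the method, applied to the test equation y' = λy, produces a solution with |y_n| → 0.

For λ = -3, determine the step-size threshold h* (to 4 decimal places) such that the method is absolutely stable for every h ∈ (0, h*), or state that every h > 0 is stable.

(-2.8571,0); λ=-3 ⇒ h* = (20/7)/3 = 0.9524.

Set f=λy, z=hλ:
  y_{n+1} = y_n + z·[17/20·y_n + 3/20·y_{n+1}] ⇒ (1 − 3/20z)y_{n+1} = (1 + 17/20z)y_n
  ⇒ R(z) = (1 + 17/20z)/(1 − 3/20z).

Find x<0 with |R(x)|<1.
x=-1.04: |R|=0.1003
R=−1: 1+17/20x = −1+3/20x ⇒ -7/10x=2 ⇒ x=2/(-7/10)=-2.8571
Confirm numerically:
  x=-2.452: |R|=0.79266 <1
  x=-2.180: |R|=0.64280 <1
  x=-1.697: |R|=0.35268 <1
  x=-3.095: |R|=1.11371 >1
  x=-3.037: |R|=1.08650 >1
Stable set (-2.8571, 0).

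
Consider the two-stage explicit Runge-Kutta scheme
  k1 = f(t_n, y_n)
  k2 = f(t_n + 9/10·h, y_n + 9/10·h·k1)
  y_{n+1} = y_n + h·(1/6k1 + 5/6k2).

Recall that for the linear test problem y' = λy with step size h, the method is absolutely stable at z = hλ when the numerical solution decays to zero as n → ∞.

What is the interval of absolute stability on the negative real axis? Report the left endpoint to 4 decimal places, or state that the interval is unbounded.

(-1.3333, 0).

Set f=λy, z=hλ:
  k1=λy_n ⇒ h·k1=z·y_n;  k2=λ(1+9/10z)y_n ⇒ h·k2=z(1+9/10z)y_n
  y_{n+1}/y_n = 1 + 1/6z + 5/6z(1+9/10z) = 1 + z + 3/4z²
  R(z) = 1 + z + 3/4z².

Find x<0 with |R(x)|<1.
x=-1.38: |R|=1.0483
R=1: x+3/4x²=0 ⇒ x=−4/3=-1.3333; min R=1−1/(4·3/4)=0.6667>−1
Confirm numerically:
  x=-0.707: |R|=0.66789 <1
  x=-0.600: |R|=0.67000 <1
  x=-0.579: |R|=0.67243 <1
  x=-1.690: |R|=1.45208 >1
  x=-1.653: |R|=1.39631 >1
  x=-1.624: |R|=1.35403 >1
Interval (-1.3333, 0).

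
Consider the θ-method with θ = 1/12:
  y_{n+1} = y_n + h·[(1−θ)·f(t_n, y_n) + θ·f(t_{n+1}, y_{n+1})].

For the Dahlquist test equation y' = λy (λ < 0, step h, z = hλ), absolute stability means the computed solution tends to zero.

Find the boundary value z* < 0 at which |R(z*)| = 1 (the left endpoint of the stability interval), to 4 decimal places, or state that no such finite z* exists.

Test eqn y'=λy, z=hλ:
  y_{n+1} = y_n + z·[11/12·y_n + 1/12·y_{n+1}] ⇒ (1 − 1/12z)y_{n+1} = (1 + 11/12z)y_n
  Hence R(z) = (1 + 11/12z)/(1 − 1/12z).

Need |R(x)|<1, x<0.
x=-0.97: |R|=0.1025
R=−1: 1+11/12x = −1+1/12x ⇒ -5/6x=2 ⇒ x=2/(-5/6)=-2.4000
Confirm numerically:
  x=-1.674: |R|=0.46907 <1
  x=-1.374: |R|=0.23284 <1
  x=-1.154: |R|=0.05276 <1
  x=-2.878: |R|=1.32128 >1
  x=-2.658: |R|=1.17601 >1
Interval (-2.4000, 0).

z* = -2.4000.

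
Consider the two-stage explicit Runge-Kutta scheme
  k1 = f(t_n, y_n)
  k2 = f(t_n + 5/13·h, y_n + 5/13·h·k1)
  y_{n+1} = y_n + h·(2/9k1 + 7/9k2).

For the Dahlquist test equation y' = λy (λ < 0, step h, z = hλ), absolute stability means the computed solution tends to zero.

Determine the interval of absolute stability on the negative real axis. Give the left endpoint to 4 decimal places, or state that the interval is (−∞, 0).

(-3.3429, 0).

On y'=λy, z=hλ:
  k1=λy_n ⇒ h·k1=z·y_n;  k2=λ(1+5/13z)y_n ⇒ h·k2=z(1+5/13z)y_n
  y_{n+1}/y_n = 1 + 2/9z + 7/9z(1+5/13z) = 1 + z + 35/117z²
  so R(z) = 1 + z + 35/117z².

Find x<0 with |R(x)|<1.
x=-0.46: |R|=0.6033
R=1: x+35/117x²=0 ⇒ x=−117/35=-3.3429; min R=1−1/(4·35/117)=0.1643>−1
Confirm numerically:
  x=-2.887: |R|=0.60631 <1
  x=-2.409: |R|=0.32702 <1
  x=-2.406: |R|=0.32570 <1
  x=-1.337: |R|=0.19774 <1
  x=-3.544: |R|=1.21325 >1
  x=-3.428: |R|=1.08731 >1
  x=-3.378: |R|=1.03551 >1
So |R|<1 on (-3.3429, 0).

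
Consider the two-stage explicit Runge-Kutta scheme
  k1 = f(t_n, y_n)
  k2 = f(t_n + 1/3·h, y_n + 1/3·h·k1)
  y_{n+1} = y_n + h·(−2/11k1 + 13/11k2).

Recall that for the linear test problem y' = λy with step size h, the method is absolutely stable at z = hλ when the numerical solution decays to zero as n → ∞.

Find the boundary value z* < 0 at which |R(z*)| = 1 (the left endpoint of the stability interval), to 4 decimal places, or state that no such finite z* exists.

Test eqn y'=λy, z=hλ:
  k1=λy_n ⇒ h·k1=z·y_n;  k2=λ(1+1/3z)y_n ⇒ h·k2=z(1+1/3z)y_n
  y_{n+1}/y_n = 1 − 2/11z + 13/11z(1+1/3z) = 1 + z + 13/33z²
  ⇒ R(z) = 1 + z + 13/33z².

Solve |R(x)|<1 on ℝ⁻.
x=-1.01: |R|=0.3919
R=1: x+13/33x²=0 ⇒ x=−33/13=-2.5385; min R=1−1/(4·13/33)=0.3654>−1
Confirm numerically:
  x=-1.679: |R|=0.43153 <1
  x=-1.218: |R|=0.36642 <1
  x=-1.198: |R|=0.36738 <1
  x=-1.017: |R|=0.39045 <1
  x=-3.110: |R|=1.70022 >1
  x=-2.955: |R|=1.48489 >1
  x=-2.923: |R|=1.44279 >1
Interval (-2.5385, 0).

left endpoint -2.5385.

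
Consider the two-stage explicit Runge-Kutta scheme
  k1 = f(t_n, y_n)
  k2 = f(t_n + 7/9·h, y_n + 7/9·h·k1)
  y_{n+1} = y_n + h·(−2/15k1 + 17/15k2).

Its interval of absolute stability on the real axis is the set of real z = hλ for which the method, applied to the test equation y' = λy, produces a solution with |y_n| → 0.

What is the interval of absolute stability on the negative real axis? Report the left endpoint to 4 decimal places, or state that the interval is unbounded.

z∈(-1.1345,0).

On y'=λy, z=hλ:
  k1=λy_n ⇒ h·k1=z·y_n;  k2=λ(1+7/9z)y_n ⇒ h·k2=z(1+7/9z)y_n
  y_{n+1}/y_n = 1 − 2/15z + 17/15z(1+7/9z) = 1 + z + 119/135z²
  ⇒ R(z) = 1 + z + 119/135z².

Boundary: |R(x)|=1, x<0.
x=-1.33: |R|=1.2293
R=1: x+119/135x²=0 ⇒ x=−135/119=-1.1345; min R=1−1/(4·119/135)=0.7164>−1
Confirm numerically:
  x=-0.997: |R|=0.87920 <1
  x=-0.795: |R|=0.76212 <1
  x=-0.478: |R|=0.72340 <1
  x=-1.340: |R|=1.24279 >1
  x=-1.163: |R|=1.02926 >1
Interval (-1.1345, 0).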